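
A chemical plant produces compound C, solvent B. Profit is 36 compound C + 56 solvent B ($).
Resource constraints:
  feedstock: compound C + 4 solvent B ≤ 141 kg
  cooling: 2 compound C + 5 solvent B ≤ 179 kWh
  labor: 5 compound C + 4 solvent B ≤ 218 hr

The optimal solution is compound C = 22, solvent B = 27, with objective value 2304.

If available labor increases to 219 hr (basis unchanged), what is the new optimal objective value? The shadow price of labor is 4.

2308

Δb = 1, so new z* = 2304 + (4)·(1) = 2304 + 4 = 2308.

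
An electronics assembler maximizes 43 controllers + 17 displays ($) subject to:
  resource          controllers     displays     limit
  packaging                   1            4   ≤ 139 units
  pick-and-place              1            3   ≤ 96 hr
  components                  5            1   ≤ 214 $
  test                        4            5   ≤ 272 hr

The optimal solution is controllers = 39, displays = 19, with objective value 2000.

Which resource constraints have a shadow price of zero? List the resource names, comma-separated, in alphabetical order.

packaging, test

packaging: 115/139 (slack 24)
pick-and-place: 96/96 (binding)
components: 214/214 (binding)
test: 251/272 (slack 21)
By complementary slackness, a constraint with positive slack has shadow price 0 → packaging, test.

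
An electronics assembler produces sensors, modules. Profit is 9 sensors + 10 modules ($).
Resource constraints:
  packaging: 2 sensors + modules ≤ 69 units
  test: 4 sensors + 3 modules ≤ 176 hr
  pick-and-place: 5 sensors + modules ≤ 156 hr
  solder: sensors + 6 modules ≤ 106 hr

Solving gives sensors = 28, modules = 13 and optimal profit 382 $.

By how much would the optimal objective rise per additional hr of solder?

At the optimum: packaging uses 69 of 69 (binding); test uses 151 of 176 (slack = 25); pick-and-place uses 153 of 156 (slack = 3); solder uses 106 of 106 (binding).
Since test, pick-and-place are not tight, their duals are 0.
The binding rows give the dual system: 2·y_packaging + 1·y_solder = 9 and 1·y_packaging + 6·y_solder = 10.
This yields shadow prices y_packaging = 4, y_solder = 1.
Shadow price of solder = 1.

1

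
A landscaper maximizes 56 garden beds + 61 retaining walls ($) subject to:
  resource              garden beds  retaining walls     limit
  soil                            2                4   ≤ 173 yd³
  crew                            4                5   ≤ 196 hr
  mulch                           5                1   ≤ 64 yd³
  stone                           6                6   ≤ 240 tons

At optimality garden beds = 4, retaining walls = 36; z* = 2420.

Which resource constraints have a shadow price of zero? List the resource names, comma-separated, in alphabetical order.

mulch, soil

soil: 152/173 (slack 21)
crew: 196/196 (binding)
mulch: 56/64 (slack 8)
stone: 240/240 (binding)
By complementary slackness, a constraint with positive slack has shadow price 0 → mulch, soil.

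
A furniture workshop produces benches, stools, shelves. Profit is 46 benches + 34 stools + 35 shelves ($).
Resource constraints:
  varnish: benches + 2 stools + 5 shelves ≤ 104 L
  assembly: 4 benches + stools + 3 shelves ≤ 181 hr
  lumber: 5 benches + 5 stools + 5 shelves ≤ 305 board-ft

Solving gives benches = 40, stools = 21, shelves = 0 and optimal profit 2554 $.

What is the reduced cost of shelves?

At the optimum: varnish uses 82 of 104 (slack = 22); assembly uses 181 of 181 (binding); lumber uses 305 of 305 (binding).
Since varnish is not tight, its dual is 0.
The binding rows give the dual system: 4·y_assembly + 5·y_lumber = 46 and 1·y_assembly + 5·y_lumber = 34.
→ y_assembly = 4 and y_lumber = 6.
Reduced cost of shelves: c₃ − yᵀa₃ = 35 − (4·3 + 6·5) = 35 − 42 = -7.

-7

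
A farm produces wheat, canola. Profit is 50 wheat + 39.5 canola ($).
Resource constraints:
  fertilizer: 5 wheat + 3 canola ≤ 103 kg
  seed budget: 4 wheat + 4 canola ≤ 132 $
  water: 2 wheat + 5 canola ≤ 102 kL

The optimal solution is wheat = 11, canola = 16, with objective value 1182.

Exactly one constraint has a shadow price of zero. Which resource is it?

fertilizer: 103/103 (binding)
seed budget: 108/132 (slack 24)
water: 102/102 (binding)
By complementary slackness, a constraint with positive slack has shadow price 0 → seed budget.

seed budget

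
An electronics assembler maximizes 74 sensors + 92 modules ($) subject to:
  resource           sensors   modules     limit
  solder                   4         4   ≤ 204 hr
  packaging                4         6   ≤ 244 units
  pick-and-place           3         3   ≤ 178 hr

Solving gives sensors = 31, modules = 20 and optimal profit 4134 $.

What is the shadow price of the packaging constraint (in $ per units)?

9

Binding: solder and packaging. Non-binding: pick-and-place (25 unused).
Slack constraints have shadow price 0 (complementary slackness).
Dual feasibility on the basic columns requires 4·y_solder + 4·y_packaging = 74, 4·y_solder + 6·y_packaging = 92.
Solving: y_solder = 9.5, y_packaging = 9.
Shadow price of packaging = 9.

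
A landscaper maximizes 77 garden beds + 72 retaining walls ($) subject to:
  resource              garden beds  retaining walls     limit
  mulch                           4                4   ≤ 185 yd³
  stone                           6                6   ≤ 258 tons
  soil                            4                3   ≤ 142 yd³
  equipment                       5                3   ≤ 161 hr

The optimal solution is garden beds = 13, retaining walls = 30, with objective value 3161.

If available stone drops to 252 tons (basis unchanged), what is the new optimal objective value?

3104

Binding: stone and soil. Non-binding: mulch (13 unused), equipment (6 unused).
Slack constraints have shadow price 0 (complementary slackness).
From A_Bᵀ y = c: 6·y_stone + 4·y_soil = 77; 6·y_stone + 3·y_soil = 72.
→ y_stone = 9.5 and y_soil = 5.
Δz = y_stone·Δb = 9.5 × (-6) = -57, so new z* = 3161 − 57 = 3104.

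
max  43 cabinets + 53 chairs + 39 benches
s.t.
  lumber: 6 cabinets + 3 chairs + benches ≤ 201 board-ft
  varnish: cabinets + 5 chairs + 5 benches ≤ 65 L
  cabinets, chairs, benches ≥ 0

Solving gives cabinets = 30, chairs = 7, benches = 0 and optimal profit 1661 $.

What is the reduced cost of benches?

At the optimum: lumber uses 201 of 201 (binding); varnish uses 65 of 65 (binding).
Dual feasibility on the basic columns requires 6·y_lumber + 1·y_varnish = 43, 3·y_lumber + 5·y_varnish = 53.
→ y_lumber = 6 and y_varnish = 7.
Reduced cost of benches: c₃ − yᵀa₃ = 39 − (6·1 + 7·5) = 39 − 41 = -2.

-2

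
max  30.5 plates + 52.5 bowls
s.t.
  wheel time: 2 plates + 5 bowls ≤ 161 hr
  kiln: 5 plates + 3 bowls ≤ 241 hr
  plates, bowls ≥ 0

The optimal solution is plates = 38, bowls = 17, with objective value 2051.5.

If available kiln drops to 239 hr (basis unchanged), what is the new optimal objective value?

2046.5

At the optimum: wheel time uses 161 of 161 (binding); kiln uses 241 of 241 (binding).
The binding rows give the dual system: 2·y_wheel time + 5·y_kiln = 30.5 and 5·y_wheel time + 3·y_kiln = 52.5.
→ y_wheel time = 9 and y_kiln = 2.5.
Δz = y_kiln·Δb = 2.5 × (-2) = -5, so new z* = 2051.5 − 5 = 2046.5.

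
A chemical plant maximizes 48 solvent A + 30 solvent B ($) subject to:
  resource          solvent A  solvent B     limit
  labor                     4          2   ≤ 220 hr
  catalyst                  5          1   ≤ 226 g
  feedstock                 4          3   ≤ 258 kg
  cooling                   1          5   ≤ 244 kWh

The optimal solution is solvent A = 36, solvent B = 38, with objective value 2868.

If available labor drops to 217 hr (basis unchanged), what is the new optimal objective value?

2850

Check each constraint at x*: labor 220/220 (tight); catalyst 218/226 (slack 8); feedstock 258/258 (tight); cooling 226/244 (slack 18).
By complementary slackness, y = 0 for the non-binding constraints.
Dual feasibility on the basic columns requires 4·y_labor + 4·y_feedstock = 48, 2·y_labor + 3·y_feedstock = 30.
→ y_labor = 6 and y_feedstock = 6.
Δz = y_labor·Δb = 6 × (-3) = -18, so new z* = 2868 − 18 = 2850.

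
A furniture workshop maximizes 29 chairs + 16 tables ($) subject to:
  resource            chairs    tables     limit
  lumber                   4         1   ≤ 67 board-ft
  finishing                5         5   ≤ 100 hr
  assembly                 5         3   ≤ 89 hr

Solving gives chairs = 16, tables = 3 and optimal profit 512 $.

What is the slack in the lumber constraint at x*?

0

lumber used = 4·16 + 1·3 = 67; slack = 67 − 67 = 0.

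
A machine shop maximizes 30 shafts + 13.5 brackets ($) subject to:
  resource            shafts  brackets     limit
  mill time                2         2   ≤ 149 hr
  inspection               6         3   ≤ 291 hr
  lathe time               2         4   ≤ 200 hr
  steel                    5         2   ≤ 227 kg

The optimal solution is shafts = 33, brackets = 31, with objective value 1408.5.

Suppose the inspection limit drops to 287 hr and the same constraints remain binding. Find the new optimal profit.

1398.5

At the optimum: mill time uses 128 of 149 (slack = 21); inspection uses 291 of 291 (binding); lathe time uses 190 of 200 (slack = 10); steel uses 227 of 227 (binding).
By complementary slackness, y = 0 for the non-binding constraints.
Dual feasibility on the basic columns requires 6·y_inspection + 5·y_steel = 30, 3·y_inspection + 2·y_steel = 13.5.
This yields shadow prices y_inspection = 2.5, y_steel = 3.
Δz = y_inspection·Δb = 2.5 × (-4) = -10, so new z* = 1408.5 − 10 = 1398.5.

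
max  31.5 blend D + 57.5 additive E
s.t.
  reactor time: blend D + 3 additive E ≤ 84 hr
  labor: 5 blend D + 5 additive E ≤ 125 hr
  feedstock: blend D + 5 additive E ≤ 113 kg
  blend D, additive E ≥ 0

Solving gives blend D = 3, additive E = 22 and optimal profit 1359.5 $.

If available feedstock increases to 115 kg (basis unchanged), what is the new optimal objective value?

Binding: labor and feedstock. Non-binding: reactor time (15 unused).
Since reactor time is not tight, its dual is 0.
From A_Bᵀ y = c: 5·y_labor + 1·y_feedstock = 31.5; 5·y_labor + 5·y_feedstock = 57.5.
→ y_labor = 5 and y_feedstock = 6.5.
Δz = y_feedstock·Δb = 6.5 × (2) = 13, so new z* = 1359.5 + 13 = 1372.5.

1372.5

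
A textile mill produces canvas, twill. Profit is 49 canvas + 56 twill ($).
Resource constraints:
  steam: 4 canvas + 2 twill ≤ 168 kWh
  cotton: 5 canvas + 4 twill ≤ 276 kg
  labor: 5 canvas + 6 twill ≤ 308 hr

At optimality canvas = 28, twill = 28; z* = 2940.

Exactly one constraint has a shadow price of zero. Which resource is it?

steam: 168/168 (binding)
cotton: 252/276 (slack 24)
labor: 308/308 (binding)
By complementary slackness, a constraint with positive slack has shadow price 0 → cotton.

cotton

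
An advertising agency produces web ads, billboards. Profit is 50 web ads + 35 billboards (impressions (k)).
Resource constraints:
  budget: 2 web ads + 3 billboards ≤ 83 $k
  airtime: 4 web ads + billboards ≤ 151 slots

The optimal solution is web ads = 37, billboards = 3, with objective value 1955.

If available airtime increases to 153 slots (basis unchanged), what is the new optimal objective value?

Check each constraint at x*: budget 83/83 (tight); airtime 151/151 (tight).
Dual feasibility on the basic columns requires 2·y_budget + 4·y_airtime = 50, 3·y_budget + 1·y_airtime = 35.
→ y_budget = 9 and y_airtime = 8.
Δz = y_airtime·Δb = 8 × (2) = 16, so new z* = 1955 + 16 = 1971.

1971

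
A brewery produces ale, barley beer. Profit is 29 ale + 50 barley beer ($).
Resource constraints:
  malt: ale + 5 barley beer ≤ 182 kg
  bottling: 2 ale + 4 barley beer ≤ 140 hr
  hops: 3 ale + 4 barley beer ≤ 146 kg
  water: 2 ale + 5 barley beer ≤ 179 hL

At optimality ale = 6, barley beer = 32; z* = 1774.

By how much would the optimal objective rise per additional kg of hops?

4

Check each constraint at x*: malt 166/182 (slack 16); bottling 140/140 (tight); hops 146/146 (tight); water 172/179 (slack 7).
Since malt, water are not tight, their duals are 0.
Dual feasibility on the basic columns requires 2·y_bottling + 3·y_hops = 29, 4·y_bottling + 4·y_hops = 50.
Solving: y_bottling = 8.5, y_hops = 4.
Shadow price of hops = 4.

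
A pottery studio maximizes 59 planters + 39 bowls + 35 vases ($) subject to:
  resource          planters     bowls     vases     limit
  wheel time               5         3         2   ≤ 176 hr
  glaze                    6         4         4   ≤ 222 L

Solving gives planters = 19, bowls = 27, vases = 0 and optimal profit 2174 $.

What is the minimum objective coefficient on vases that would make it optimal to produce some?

38

At the optimum: wheel time uses 176 of 176 (binding); glaze uses 222 of 222 (binding).
The binding rows give the dual system: 5·y_wheel time + 6·y_glaze = 59 and 3·y_wheel time + 4·y_glaze = 39.
This yields shadow prices y_wheel time = 1, y_glaze = 9.
vases enters the basis when its profit ≥ yᵀa₃ = 1·2 + 9·4 = 38.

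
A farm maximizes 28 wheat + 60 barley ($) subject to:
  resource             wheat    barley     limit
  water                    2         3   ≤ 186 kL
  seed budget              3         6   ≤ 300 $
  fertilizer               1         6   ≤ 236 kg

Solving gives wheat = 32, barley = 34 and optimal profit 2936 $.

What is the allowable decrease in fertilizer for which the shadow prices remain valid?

Binding constraints: seed budget, fertilizer. The basis is B = [[3,6],[1,6]] with det 12.
Per unit decrease in fertilizer, x* moves by d = (0.5, -0.25).
The basis stays optimal until water becomes binding; allowable decrease = 80 kg.

80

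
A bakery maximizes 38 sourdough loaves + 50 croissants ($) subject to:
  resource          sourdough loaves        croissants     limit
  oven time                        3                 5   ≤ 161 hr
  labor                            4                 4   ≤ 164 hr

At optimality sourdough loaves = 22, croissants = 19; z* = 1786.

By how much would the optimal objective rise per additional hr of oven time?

Both oven time and labor are binding at x*.
From A_Bᵀ y = c: 3·y_oven time + 4·y_labor = 38; 5·y_oven time + 4·y_labor = 50.
This yields shadow prices y_oven time = 6, y_labor = 5.
Shadow price of oven time = 6.

6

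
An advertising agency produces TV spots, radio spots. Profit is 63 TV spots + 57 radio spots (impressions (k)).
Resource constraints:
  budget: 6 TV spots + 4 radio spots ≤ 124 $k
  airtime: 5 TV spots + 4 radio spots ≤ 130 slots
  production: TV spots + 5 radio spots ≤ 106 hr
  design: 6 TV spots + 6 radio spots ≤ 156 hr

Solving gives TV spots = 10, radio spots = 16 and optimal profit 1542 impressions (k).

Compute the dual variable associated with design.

7.5

Binding: budget and design. Non-binding: airtime (16 unused), production (16 unused).
Slack constraints have shadow price 0 (complementary slackness).
From A_Bᵀ y = c: 6·y_budget + 6·y_design = 63; 4·y_budget + 6·y_design = 57.
This yields shadow prices y_budget = 3, y_design = 7.5.
Shadow price of design = 7.5.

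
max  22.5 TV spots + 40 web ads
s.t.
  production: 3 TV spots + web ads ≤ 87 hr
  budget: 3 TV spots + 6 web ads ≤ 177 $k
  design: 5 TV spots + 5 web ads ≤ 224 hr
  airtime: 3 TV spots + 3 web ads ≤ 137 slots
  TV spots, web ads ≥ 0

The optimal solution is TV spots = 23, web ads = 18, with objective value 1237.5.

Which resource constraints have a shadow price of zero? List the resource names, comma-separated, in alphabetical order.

production: 87/87 (binding)
budget: 177/177 (binding)
design: 205/224 (slack 19)
airtime: 123/137 (slack 14)
By complementary slackness, a constraint with positive slack has shadow price 0 → airtime, design.

airtime, design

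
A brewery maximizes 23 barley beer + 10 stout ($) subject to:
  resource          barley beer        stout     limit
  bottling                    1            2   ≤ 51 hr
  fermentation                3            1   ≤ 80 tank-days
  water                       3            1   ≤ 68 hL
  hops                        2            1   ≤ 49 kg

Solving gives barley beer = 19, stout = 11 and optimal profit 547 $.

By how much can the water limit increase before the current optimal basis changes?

Binding constraints: water, hops. The basis is B = [[3,1],[2,1]] with det 1.
Per unit increase in water, x* moves by d = (1, -2).
The basis stays optimal until stout reaches 0; allowable increase = 5.5 hL.

5.5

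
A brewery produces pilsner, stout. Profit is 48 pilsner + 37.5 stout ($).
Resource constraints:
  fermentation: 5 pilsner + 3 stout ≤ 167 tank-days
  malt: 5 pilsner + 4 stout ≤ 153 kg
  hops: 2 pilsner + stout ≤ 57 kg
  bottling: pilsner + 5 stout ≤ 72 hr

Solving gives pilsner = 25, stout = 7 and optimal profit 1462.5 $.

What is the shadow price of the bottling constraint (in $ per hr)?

Check each constraint at x*: fermentation 146/167 (slack 21); malt 153/153 (tight); hops 57/57 (tight); bottling 60/72 (slack 12).
By complementary slackness, y = 0 for the non-binding constraints.
From A_Bᵀ y = c: 5·y_malt + 2·y_hops = 48; 4·y_malt + 1·y_hops = 37.5.
Solving: y_malt = 9, y_hops = 1.5.
Shadow price of bottling = 0.

0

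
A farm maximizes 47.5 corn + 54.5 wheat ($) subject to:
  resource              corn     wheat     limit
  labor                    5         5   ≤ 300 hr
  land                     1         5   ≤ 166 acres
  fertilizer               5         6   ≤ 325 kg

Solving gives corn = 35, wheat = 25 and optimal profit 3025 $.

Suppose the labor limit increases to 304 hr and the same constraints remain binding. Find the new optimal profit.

Check each constraint at x*: labor 300/300 (tight); land 160/166 (slack 6); fertilizer 325/325 (tight).
By complementary slackness, y = 0 for the non-binding constraint.
The binding rows give the dual system: 5·y_labor + 5·y_fertilizer = 47.5 and 5·y_labor + 6·y_fertilizer = 54.5.
This yields shadow prices y_labor = 2.5, y_fertilizer = 7.
Δz = y_labor·Δb = 2.5 × (4) = 10, so new z* = 3025 + 10 = 3035.

3035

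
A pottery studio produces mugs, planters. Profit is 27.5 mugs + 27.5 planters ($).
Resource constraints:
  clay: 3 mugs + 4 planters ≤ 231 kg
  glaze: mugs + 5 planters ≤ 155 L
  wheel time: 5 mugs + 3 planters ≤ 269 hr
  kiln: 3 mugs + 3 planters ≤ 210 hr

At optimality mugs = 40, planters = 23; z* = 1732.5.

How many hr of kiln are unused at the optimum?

kiln used = 3·40 + 3·23 = 189; slack = 210 − 189 = 21.

21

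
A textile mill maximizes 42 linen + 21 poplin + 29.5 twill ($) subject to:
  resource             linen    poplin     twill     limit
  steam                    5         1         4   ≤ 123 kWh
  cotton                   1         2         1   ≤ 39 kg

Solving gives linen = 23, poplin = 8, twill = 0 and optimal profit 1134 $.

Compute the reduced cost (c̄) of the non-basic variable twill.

-5.5

At the optimum: steam uses 123 of 123 (binding); cotton uses 39 of 39 (binding).
From A_Bᵀ y = c: 5·y_steam + 1·y_cotton = 42; 1·y_steam + 2·y_cotton = 21.
This yields shadow prices y_steam = 7, y_cotton = 7.
Reduced cost of twill: c₃ − yᵀa₃ = 29.5 − (7·4 + 7·1) = 29.5 − 35 = -5.5.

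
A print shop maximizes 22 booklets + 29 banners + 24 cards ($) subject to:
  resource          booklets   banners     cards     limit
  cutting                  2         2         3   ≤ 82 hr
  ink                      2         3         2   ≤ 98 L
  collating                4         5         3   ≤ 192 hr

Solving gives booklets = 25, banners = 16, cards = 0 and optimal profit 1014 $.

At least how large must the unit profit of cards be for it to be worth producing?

26

Binding: cutting and ink. Non-binding: collating (12 unused).
Since collating is not tight, its dual is 0.
Dual feasibility on the basic columns requires 2·y_cutting + 2·y_ink = 22, 2·y_cutting + 3·y_ink = 29.
→ y_cutting = 4 and y_ink = 7.
cards enters the basis when its profit ≥ yᵀa₃ = 4·3 + 7·2 = 26.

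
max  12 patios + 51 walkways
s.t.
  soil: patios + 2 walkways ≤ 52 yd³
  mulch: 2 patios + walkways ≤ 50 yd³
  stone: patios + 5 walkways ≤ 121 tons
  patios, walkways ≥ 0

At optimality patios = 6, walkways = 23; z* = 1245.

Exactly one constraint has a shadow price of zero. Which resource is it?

soil: 52/52 (binding)
mulch: 35/50 (slack 15)
stone: 121/121 (binding)
By complementary slackness, a constraint with positive slack has shadow price 0 → mulch.

mulch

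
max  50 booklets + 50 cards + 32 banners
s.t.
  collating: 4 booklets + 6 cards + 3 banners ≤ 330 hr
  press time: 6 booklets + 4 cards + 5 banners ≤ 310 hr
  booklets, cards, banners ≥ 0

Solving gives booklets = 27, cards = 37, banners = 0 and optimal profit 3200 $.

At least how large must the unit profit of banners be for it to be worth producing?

40

At the optimum: collating uses 330 of 330 (binding); press time uses 310 of 310 (binding).
The binding rows give the dual system: 4·y_collating + 6·y_press time = 50 and 6·y_collating + 4·y_press time = 50.
This yields shadow prices y_collating = 5, y_press time = 5.
banners enters the basis when its profit ≥ yᵀa₃ = 5·3 + 5·5 = 40.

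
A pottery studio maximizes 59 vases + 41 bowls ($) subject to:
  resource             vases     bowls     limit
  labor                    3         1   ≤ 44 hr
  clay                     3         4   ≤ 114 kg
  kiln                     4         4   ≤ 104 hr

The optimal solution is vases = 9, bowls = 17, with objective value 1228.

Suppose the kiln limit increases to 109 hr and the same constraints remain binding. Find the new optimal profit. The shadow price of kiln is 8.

1268

Δb = 5, so new z* = 1228 + (8)·(5) = 1228 + 40 = 1268.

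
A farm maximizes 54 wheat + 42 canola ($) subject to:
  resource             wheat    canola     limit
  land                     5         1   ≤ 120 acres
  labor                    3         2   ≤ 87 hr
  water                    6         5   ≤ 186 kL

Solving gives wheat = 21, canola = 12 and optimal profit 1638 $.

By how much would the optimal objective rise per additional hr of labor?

Binding: labor and water. Non-binding: land (3 unused).
Since land is not tight, its dual is 0.
From A_Bᵀ y = c: 3·y_labor + 6·y_water = 54; 2·y_labor + 5·y_water = 42.
→ y_labor = 6 and y_water = 6.
Shadow price of labor = 6.

6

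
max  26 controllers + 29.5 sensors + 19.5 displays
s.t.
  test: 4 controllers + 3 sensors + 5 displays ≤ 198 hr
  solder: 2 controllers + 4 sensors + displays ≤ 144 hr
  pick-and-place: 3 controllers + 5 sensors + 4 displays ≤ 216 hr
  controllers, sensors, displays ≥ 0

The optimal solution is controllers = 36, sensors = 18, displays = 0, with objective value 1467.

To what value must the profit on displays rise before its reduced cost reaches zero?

26.5

Binding: test and solder. Non-binding: pick-and-place (18 unused).
By complementary slackness, y = 0 for the non-binding constraint.
The binding rows give the dual system: 4·y_test + 2·y_solder = 26 and 3·y_test + 4·y_solder = 29.5.
Solving: y_test = 4.5, y_solder = 4.
displays enters the basis when its profit ≥ yᵀa₃ = 4.5·5 + 4·1 = 26.5.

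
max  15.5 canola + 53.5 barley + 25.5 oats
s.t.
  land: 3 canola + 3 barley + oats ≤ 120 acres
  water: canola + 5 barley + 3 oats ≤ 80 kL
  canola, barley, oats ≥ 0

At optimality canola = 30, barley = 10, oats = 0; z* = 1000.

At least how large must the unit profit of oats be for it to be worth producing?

At the optimum: land uses 120 of 120 (binding); water uses 80 of 80 (binding).
From A_Bᵀ y = c: 3·y_land + 1·y_water = 15.5; 3·y_land + 5·y_water = 53.5.
→ y_land = 2 and y_water = 9.5.
oats enters the basis when its profit ≥ yᵀa₃ = 2·1 + 9.5·3 = 30.5.

30.5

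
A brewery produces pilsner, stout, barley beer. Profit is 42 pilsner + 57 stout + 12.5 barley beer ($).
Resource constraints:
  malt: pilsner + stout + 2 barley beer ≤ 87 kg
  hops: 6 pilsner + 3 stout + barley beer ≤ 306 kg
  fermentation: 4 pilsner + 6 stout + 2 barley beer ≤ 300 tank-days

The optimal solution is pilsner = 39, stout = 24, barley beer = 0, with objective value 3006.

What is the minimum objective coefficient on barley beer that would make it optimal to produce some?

19

Check each constraint at x*: malt 63/87 (slack 24); hops 306/306 (tight); fermentation 300/300 (tight).
Since malt is not tight, its dual is 0.
The binding rows give the dual system: 6·y_hops + 4·y_fermentation = 42 and 3·y_hops + 6·y_fermentation = 57.
Solving: y_hops = 1, y_fermentation = 9.
barley beer enters the basis when its profit ≥ yᵀa₃ = 1·1 + 9·2 = 19.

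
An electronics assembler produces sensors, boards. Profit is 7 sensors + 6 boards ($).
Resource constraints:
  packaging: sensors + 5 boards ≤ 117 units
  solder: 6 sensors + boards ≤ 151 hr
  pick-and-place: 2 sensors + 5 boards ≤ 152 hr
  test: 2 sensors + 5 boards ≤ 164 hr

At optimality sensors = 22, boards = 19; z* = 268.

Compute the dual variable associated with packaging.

At the optimum: packaging uses 117 of 117 (binding); solder uses 151 of 151 (binding); pick-and-place uses 139 of 152 (slack = 13); test uses 139 of 164 (slack = 25).
By complementary slackness, y = 0 for the non-binding constraints.
The binding rows give the dual system: 1·y_packaging + 6·y_solder = 7 and 5·y_packaging + 1·y_solder = 6.
Solving: y_packaging = 1, y_solder = 1.
Shadow price of packaging = 1.

1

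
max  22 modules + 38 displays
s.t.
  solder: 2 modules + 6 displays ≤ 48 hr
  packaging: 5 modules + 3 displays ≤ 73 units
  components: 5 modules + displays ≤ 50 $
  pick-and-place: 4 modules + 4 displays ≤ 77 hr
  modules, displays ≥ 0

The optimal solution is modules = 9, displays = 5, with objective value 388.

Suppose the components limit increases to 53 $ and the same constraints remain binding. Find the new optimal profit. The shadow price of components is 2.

Δb = 3, so new z* = 388 + (2)·(3) = 388 + 6 = 394.

394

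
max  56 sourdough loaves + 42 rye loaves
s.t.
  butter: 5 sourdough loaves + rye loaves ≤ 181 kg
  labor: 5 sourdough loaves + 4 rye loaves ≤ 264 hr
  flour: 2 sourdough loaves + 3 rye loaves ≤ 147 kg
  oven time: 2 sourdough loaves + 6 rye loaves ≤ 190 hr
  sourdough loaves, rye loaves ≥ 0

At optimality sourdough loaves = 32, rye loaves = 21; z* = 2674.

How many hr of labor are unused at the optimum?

labor used = 5·32 + 4·21 = 244; slack = 264 − 244 = 20.

20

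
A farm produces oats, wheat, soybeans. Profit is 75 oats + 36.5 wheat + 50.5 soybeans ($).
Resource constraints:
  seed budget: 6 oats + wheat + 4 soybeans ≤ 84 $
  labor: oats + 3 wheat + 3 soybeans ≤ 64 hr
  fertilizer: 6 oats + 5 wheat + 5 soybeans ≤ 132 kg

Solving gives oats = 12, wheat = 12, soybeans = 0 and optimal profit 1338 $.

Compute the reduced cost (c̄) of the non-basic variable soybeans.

Check each constraint at x*: seed budget 84/84 (tight); labor 48/64 (slack 16); fertilizer 132/132 (tight).
Since labor is not tight, its dual is 0.
The binding rows give the dual system: 6·y_seed budget + 6·y_fertilizer = 75 and 1·y_seed budget + 5·y_fertilizer = 36.5.
Solving: y_seed budget = 6.5, y_fertilizer = 6.
Reduced cost of soybeans: c₃ − yᵀa₃ = 50.5 − (6.5·4 + 6·5) = 50.5 − 56 = -5.5.

-5.5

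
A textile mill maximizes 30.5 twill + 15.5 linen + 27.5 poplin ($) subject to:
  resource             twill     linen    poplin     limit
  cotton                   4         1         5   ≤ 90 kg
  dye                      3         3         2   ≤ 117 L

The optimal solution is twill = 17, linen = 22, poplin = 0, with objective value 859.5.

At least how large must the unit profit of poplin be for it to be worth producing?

32

Both cotton and dye are binding at x*.
From A_Bᵀ y = c: 4·y_cotton + 3·y_dye = 30.5; 1·y_cotton + 3·y_dye = 15.5.
→ y_cotton = 5 and y_dye = 3.5.
poplin enters the basis when its profit ≥ yᵀa₃ = 5·5 + 3.5·2 = 32.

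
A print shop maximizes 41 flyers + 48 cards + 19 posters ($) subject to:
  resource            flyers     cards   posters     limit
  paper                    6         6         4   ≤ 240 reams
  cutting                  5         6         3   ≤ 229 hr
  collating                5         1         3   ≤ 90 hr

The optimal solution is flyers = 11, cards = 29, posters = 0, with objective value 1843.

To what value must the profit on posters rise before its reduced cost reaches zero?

Check each constraint at x*: paper 240/240 (tight); cutting 229/229 (tight); collating 84/90 (slack 6).
Slack constraints have shadow price 0 (complementary slackness).
The binding rows give the dual system: 6·y_paper + 5·y_cutting = 41 and 6·y_paper + 6·y_cutting = 48.
Solving: y_paper = 1, y_cutting = 7.
posters enters the basis when its profit ≥ yᵀa₃ = 1·4 + 7·3 = 25.

25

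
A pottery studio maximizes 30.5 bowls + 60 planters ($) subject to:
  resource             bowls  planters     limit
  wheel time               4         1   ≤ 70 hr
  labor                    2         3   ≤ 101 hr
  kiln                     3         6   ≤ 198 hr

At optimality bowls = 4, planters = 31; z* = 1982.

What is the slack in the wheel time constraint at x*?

wheel time used = 4·4 + 1·31 = 47; slack = 70 − 47 = 23.

23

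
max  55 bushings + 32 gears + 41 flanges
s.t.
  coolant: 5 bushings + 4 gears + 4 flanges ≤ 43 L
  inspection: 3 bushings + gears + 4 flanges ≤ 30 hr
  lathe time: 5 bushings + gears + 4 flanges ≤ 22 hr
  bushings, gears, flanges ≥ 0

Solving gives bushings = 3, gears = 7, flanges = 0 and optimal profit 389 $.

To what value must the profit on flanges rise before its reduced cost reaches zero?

Check each constraint at x*: coolant 43/43 (tight); inspection 16/30 (slack 14); lathe time 22/22 (tight).
Since inspection is not tight, its dual is 0.
The binding rows give the dual system: 5·y_coolant + 5·y_lathe time = 55 and 4·y_coolant + 1·y_lathe time = 32.
→ y_coolant = 7 and y_lathe time = 4.
flanges enters the basis when its profit ≥ yᵀa₃ = 7·4 + 4·4 = 44.

44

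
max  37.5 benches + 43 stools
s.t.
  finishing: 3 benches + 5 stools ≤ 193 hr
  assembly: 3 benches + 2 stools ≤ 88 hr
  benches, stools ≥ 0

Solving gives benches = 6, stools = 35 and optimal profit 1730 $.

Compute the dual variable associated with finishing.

6

Check each constraint at x*: finishing 193/193 (tight); assembly 88/88 (tight).
From A_Bᵀ y = c: 3·y_finishing + 3·y_assembly = 37.5; 5·y_finishing + 2·y_assembly = 43.
→ y_finishing = 6 and y_assembly = 6.5.
Shadow price of finishing = 6.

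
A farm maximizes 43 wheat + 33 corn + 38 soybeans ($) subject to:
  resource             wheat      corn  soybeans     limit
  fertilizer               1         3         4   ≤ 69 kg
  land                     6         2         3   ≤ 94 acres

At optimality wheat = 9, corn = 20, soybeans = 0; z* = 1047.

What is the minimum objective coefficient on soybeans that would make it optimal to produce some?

46

At the optimum: fertilizer uses 69 of 69 (binding); land uses 94 of 94 (binding).
The binding rows give the dual system: 1·y_fertilizer + 6·y_land = 43 and 3·y_fertilizer + 2·y_land = 33.
This yields shadow prices y_fertilizer = 7, y_land = 6.
soybeans enters the basis when its profit ≥ yᵀa₃ = 7·4 + 6·3 = 46.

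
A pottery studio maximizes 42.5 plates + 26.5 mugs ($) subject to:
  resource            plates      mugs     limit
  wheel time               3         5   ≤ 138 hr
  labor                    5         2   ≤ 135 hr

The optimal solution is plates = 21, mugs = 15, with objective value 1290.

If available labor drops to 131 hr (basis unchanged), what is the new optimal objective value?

1262

At the optimum: wheel time uses 138 of 138 (binding); labor uses 135 of 135 (binding).
From A_Bᵀ y = c: 3·y_wheel time + 5·y_labor = 42.5; 5·y_wheel time + 2·y_labor = 26.5.
→ y_wheel time = 2.5 and y_labor = 7.
Δz = y_labor·Δb = 7 × (-4) = -28, so new z* = 1290 − 28 = 1262.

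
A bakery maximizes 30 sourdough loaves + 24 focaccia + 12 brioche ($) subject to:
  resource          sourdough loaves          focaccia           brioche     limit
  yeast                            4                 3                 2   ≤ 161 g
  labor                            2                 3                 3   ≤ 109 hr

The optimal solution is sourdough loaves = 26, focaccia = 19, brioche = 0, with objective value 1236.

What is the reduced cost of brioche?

-5

Both yeast and labor are binding at x*.
From A_Bᵀ y = c: 4·y_yeast + 2·y_labor = 30; 3·y_yeast + 3·y_labor = 24.
This yields shadow prices y_yeast = 7, y_labor = 1.
Reduced cost of brioche: c₃ − yᵀa₃ = 12 − (7·2 + 1·3) = 12 − 17 = -5.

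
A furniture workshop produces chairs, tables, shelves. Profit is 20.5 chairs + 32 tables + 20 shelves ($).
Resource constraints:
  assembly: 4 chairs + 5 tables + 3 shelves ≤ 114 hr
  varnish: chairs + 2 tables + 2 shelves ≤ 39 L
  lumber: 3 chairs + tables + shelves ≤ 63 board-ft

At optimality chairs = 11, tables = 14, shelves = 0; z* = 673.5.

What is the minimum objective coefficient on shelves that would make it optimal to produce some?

26

At the optimum: assembly uses 114 of 114 (binding); varnish uses 39 of 39 (binding); lumber uses 47 of 63 (slack = 16).
By complementary slackness, y = 0 for the non-binding constraint.
Dual feasibility on the basic columns requires 4·y_assembly + 1·y_varnish = 20.5, 5·y_assembly + 2·y_varnish = 32.
This yields shadow prices y_assembly = 3, y_varnish = 8.5.
shelves enters the basis when its profit ≥ yᵀa₃ = 3·3 + 8.5·2 = 26.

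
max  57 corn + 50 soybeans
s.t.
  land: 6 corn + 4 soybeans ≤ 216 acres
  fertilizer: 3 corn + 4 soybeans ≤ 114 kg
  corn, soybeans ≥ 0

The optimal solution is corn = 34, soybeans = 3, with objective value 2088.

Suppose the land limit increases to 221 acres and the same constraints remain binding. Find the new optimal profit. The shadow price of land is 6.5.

Δb = 5, so new z* = 2088 + (6.5)·(5) = 2088 + 32.5 = 2120.5.

2120.5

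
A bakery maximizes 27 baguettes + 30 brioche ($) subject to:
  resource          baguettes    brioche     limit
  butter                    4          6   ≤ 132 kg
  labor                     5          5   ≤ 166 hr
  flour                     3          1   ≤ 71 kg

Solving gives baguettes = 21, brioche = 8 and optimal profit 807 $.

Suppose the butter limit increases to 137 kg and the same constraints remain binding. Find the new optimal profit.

Check each constraint at x*: butter 132/132 (tight); labor 145/166 (slack 21); flour 71/71 (tight).
Slack constraints have shadow price 0 (complementary slackness).
The binding rows give the dual system: 4·y_butter + 3·y_flour = 27 and 6·y_butter + 1·y_flour = 30.
This yields shadow prices y_butter = 4.5, y_flour = 3.
Δz = y_butter·Δb = 4.5 × (5) = 22.5, so new z* = 807 + 22.5 = 829.5.

829.5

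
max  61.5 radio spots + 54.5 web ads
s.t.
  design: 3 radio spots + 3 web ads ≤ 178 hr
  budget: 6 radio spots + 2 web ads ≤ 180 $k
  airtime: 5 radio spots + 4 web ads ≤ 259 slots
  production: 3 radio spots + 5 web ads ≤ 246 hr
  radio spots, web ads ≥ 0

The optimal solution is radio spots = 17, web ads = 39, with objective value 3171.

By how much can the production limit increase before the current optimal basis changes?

20

Binding constraints: budget, production. The basis is B = [[6,2],[3,5]] with det 24.
Per unit increase in production, x* moves by d = (-0.0833, 0.25).
The basis stays optimal until design becomes binding; allowable increase = 20 hr.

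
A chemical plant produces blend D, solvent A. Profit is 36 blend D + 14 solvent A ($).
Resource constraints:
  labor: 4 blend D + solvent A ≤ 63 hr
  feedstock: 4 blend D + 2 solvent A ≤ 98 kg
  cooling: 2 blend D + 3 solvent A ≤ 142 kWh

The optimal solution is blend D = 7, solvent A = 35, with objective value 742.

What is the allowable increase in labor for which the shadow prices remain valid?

35

Binding constraints: labor, feedstock. The basis is B = [[4,1],[4,2]] with det 4.
Per unit increase in labor, x* moves by d = (0.5, -1).
The basis stays optimal until solvent A reaches 0; allowable increase = 35 hr.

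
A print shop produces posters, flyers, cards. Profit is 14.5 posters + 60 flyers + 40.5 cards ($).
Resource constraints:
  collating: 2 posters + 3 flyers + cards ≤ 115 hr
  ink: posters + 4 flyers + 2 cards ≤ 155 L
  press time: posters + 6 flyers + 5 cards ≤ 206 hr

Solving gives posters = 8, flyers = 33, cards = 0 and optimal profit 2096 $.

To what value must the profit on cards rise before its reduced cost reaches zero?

Check each constraint at x*: collating 115/115 (tight); ink 140/155 (slack 15); press time 206/206 (tight).
Since ink is not tight, its dual is 0.
From A_Bᵀ y = c: 2·y_collating + 1·y_press time = 14.5; 3·y_collating + 6·y_press time = 60.
This yields shadow prices y_collating = 3, y_press time = 8.5.
cards enters the basis when its profit ≥ yᵀa₃ = 3·1 + 8.5·5 = 45.5.

45.5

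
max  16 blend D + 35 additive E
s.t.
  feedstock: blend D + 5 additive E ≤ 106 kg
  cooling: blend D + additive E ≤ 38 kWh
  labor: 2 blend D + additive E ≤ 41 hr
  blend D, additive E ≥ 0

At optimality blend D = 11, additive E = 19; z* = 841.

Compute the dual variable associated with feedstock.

Binding: feedstock and labor. Non-binding: cooling (8 unused).
By complementary slackness, y = 0 for the non-binding constraint.
The binding rows give the dual system: 1·y_feedstock + 2·y_labor = 16 and 5·y_feedstock + 1·y_labor = 35.
Solving: y_feedstock = 6, y_labor = 5.
Shadow price of feedstock = 6.

6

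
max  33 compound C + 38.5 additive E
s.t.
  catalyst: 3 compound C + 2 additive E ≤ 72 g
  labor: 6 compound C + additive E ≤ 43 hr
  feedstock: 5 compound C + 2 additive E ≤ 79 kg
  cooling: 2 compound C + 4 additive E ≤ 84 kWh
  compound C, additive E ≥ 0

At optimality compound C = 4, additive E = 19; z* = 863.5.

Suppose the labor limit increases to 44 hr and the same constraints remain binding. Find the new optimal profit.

Check each constraint at x*: catalyst 50/72 (slack 22); labor 43/43 (tight); feedstock 58/79 (slack 21); cooling 84/84 (tight).
Slack constraints have shadow price 0 (complementary slackness).
Dual feasibility on the basic columns requires 6·y_labor + 2·y_cooling = 33, 1·y_labor + 4·y_cooling = 38.5.
Solving: y_labor = 2.5, y_cooling = 9.
Δz = y_labor·Δb = 2.5 × (1) = 2.5, so new z* = 863.5 + 2.5 = 866.

866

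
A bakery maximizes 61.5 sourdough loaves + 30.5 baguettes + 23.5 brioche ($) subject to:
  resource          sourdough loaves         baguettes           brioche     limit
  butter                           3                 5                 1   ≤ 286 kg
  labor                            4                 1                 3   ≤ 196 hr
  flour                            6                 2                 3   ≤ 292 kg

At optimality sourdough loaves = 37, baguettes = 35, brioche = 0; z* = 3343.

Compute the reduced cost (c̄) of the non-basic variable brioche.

At the optimum: butter uses 286 of 286 (binding); labor uses 183 of 196 (slack = 13); flour uses 292 of 292 (binding).
Since labor is not tight, its dual is 0.
The binding rows give the dual system: 3·y_butter + 6·y_flour = 61.5 and 5·y_butter + 2·y_flour = 30.5.
→ y_butter = 2.5 and y_flour = 9.
Reduced cost of brioche: c₃ − yᵀa₃ = 23.5 − (2.5·1 + 9·3) = 23.5 − 29.5 = -6.

-6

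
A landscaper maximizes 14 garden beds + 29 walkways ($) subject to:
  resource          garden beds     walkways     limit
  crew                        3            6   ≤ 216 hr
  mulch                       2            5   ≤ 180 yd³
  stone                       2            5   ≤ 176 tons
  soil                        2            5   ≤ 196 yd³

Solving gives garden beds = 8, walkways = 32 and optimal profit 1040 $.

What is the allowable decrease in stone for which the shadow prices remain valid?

32

Binding constraints: crew, stone. The basis is B = [[3,6],[2,5]] with det 3.
Per unit decrease in stone, x* moves by d = (2, -1).
The basis stays optimal until walkways reaches 0; allowable decrease = 32 tons.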